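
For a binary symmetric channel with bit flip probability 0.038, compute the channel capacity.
0.7670 bits

For a binary symmetric channel (BSC) with error probability p:
Capacity C = 1 - H(p) bits per symbol

where H(p) = -p log₂(p) - (1-p) log₂(1-p) is the binary entropy function.

H(0.038) = 0.2330 bits
C = 1 - 0.2330 = 0.7670 bits per symbol

This means we can reliably transmit up to 0.7670 bits of information per channel use.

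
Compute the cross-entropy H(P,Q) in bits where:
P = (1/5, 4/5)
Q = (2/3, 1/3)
1.3850 bits

Cross-entropy: H(P,Q) = -Σ p(x) log q(x)

Alternatively: H(P,Q) = H(P) + D_KL(P||Q)
H(P) = 0.7219 bits
D_KL(P||Q) = 0.6630 bits

H(P,Q) = 0.7219 + 0.6630 = 1.3850 bits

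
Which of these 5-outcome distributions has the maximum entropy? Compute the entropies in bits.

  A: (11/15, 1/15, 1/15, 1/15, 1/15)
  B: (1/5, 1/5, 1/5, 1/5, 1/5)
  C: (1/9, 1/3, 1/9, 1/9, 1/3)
B

For a discrete distribution over n outcomes, entropy is maximized by the uniform distribution.

Computing entropies:
H(A) = 1.3700 bits
H(B) = 2.3219 bits
H(C) = 2.1133 bits

The uniform distribution (where all probabilities equal 1/5) achieves the maximum entropy of log_2(5) = 2.3219 bits.

Distribution B has the highest entropy.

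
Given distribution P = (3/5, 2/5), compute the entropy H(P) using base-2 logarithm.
0.9710 bits

Shannon entropy is H(X) = -Σ p(x) log p(x).

For P = (3/5, 2/5):
H = -3/5 × log_2(3/5) -2/5 × log_2(2/5)
H = 0.9710 bits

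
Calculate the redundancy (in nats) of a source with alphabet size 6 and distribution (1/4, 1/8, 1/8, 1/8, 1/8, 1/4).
0.0589 nats

Redundancy measures how far a source is from maximum entropy:
R = H_max - H(X)

Maximum entropy for 6 symbols: H_max = log_e(6) = 1.7918 nats
Actual entropy: H(X) = 1.7329 nats
Redundancy: R = 1.7918 - 1.7329 = 0.0589 nats

This redundancy represents potential for compression: the source could be compressed by 0.0589 nats per symbol.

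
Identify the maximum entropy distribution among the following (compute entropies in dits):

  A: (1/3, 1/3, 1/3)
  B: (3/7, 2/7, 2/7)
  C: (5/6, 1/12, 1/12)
A

For a discrete distribution over n outcomes, entropy is maximized by the uniform distribution.

Computing entropies:
H(A) = 0.4771 dits
H(B) = 0.4686 dits
H(C) = 0.2458 dits

The uniform distribution (where all probabilities equal 1/3) achieves the maximum entropy of log_10(3) = 0.4771 dits.

Distribution A has the highest entropy.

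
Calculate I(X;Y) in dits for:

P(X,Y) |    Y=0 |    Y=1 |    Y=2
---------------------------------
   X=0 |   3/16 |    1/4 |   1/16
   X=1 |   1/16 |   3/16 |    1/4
0.0423 dits

Mutual information: I(X;Y) = H(X) + H(Y) - H(X,Y)

Marginals:
P(X) = (1/2, 1/2), H(X) = 0.3010 dits
P(Y) = (1/4, 7/16, 5/16), H(Y) = 0.4654 dits

Joint entropy: H(X,Y) = 0.7242 dits

I(X;Y) = 0.3010 + 0.4654 - 0.7242 = 0.0423 dits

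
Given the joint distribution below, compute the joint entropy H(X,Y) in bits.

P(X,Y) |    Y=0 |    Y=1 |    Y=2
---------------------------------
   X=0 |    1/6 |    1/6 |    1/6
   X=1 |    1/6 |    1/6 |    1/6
2.5850 bits

Joint entropy is H(X,Y) = -Σ_{x,y} p(x,y) log p(x,y).

Summing over all non-zero entries:
H(X,Y) = -[1/6·log_2(1/6) + 1/6·log_2(1/6) + 1/6·log_2(1/6) + 1/6·log_2(1/6) + 1/6·log_2(1/6) + 1/6·log_2(1/6)]
H(X,Y) = 2.5850 bits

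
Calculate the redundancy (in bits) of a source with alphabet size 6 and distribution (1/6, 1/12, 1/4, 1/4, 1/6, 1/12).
0.1258 bits

Redundancy measures how far a source is from maximum entropy:
R = H_max - H(X)

Maximum entropy for 6 symbols: H_max = log_2(6) = 2.5850 bits
Actual entropy: H(X) = 2.4591 bits
Redundancy: R = 2.5850 - 2.4591 = 0.1258 bits

This redundancy represents potential for compression: the source could be compressed by 0.1258 bits per symbol.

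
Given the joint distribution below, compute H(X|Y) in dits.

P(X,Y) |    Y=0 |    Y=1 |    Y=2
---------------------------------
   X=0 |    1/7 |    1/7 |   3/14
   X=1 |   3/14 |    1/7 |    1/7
0.2948 dits

Using the chain rule: H(X|Y) = H(X,Y) - H(Y)

First, compute H(X,Y) = 0.7696 dits

Marginal P(Y) = (5/14, 2/7, 5/14)
H(Y) = 0.4748 dits

H(X|Y) = H(X,Y) - H(Y) = 0.7696 - 0.4748 = 0.2948 dits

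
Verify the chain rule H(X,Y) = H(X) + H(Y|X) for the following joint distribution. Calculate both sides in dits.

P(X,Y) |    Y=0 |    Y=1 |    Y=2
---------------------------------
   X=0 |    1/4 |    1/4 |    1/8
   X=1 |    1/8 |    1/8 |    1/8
H(X,Y) = 0.7526, H(X) = 0.2873, H(Y|X) = 0.4653 (all in dits)

Chain rule: H(X,Y) = H(X) + H(Y|X)

Left side — joint entropy directly:
H(X,Y) = -Σ p(x,y) log p(x,y) = 0.7526 dits

Right side — compute H(Y|X) from the conditional distributions:
P(X) = (5/8, 3/8), so H(X) = 0.2873 dits
H(Y|X) = Σ_x P(X=x) · H(Y|X=x):
  P(Y|X=0) = (2/5, 2/5, 1/5), H(Y|X=0) = 0.4581, weight P(X=0) = 5/8
  P(Y|X=1) = (1/3, 1/3, 1/3), H(Y|X=1) = 0.4771, weight P(X=1) = 3/8
H(Y|X) = 0.4653 dits

H(X) + H(Y|X) = 0.2873 + 0.4653 = 0.7526 dits

Both sides equal 0.7526 dits. ✓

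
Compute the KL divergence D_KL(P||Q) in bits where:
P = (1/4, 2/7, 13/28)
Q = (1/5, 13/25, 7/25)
0.1724 bits

KL divergence: D_KL(P||Q) = Σ p(x) log(p(x)/q(x))

Computing term by term:
  x=0: 1/4 × log_2[(1/4)/(1/5)] = 1/4 × 0.3219 = 0.0805
  x=1: 2/7 × log_2[(2/7)/(13/25)] = 2/7 × -0.8639 = -0.2468
  x=2: 13/28 × log_2[(13/28)/(7/25)] = 13/28 × 0.7296 = 0.3387

D_KL(P||Q) = 0.1724 bits

Note: KL divergence is always non-negative and equals 0 iff P = Q.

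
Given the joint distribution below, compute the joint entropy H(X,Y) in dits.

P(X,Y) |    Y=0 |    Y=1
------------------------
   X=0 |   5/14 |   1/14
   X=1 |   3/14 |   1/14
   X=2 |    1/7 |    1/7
0.7082 dits

Joint entropy is H(X,Y) = -Σ_{x,y} p(x,y) log p(x,y).

Summing over all non-zero entries:
H(X,Y) = -[5/14·log_10(5/14) + 1/14·log_10(1/14) + 3/14·log_10(3/14) + 1/14·log_10(1/14) + 1/7·log_10(1/7) + 1/7·log_10(1/7)]
H(X,Y) = 0.7082 dits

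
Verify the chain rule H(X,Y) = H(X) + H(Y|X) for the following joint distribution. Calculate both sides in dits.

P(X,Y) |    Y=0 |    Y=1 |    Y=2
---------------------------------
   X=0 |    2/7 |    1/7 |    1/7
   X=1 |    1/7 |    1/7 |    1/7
H(X,Y) = 0.7591, H(X) = 0.2966, H(Y|X) = 0.4625 (all in dits)

Chain rule: H(X,Y) = H(X) + H(Y|X)

Left side — joint entropy directly:
H(X,Y) = -Σ p(x,y) log p(x,y) = 0.7591 dits

Right side — compute H(Y|X) from the conditional distributions:
P(X) = (4/7, 3/7), so H(X) = 0.2966 dits
H(Y|X) = Σ_x P(X=x) · H(Y|X=x):
  P(Y|X=0) = (1/2, 1/4, 1/4), H(Y|X=0) = 0.4515, weight P(X=0) = 4/7
  P(Y|X=1) = (1/3, 1/3, 1/3), H(Y|X=1) = 0.4771, weight P(X=1) = 3/7
H(Y|X) = 0.4625 dits

H(X) + H(Y|X) = 0.2966 + 0.4625 = 0.7591 dits

Both sides equal 0.7591 dits. ✓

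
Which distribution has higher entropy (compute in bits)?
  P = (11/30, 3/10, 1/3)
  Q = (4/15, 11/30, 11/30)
P

Computing entropies in bits:
H(P) = 1.5801
H(Q) = 1.5700

Distribution P has higher entropy.

Intuition: The distribution closer to uniform (more spread out) has higher entropy.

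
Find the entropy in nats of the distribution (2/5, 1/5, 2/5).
1.0549 nats

Shannon entropy is H(X) = -Σ p(x) log p(x).

For P = (2/5, 1/5, 2/5):
H = -2/5 × log_e(2/5) -1/5 × log_e(1/5) -2/5 × log_e(2/5)
H = 1.0549 nats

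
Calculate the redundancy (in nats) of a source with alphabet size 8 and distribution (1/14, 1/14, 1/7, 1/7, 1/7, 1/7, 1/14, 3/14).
0.0719 nats

Redundancy measures how far a source is from maximum entropy:
R = H_max - H(X)

Maximum entropy for 8 symbols: H_max = log_e(8) = 2.0794 nats
Actual entropy: H(X) = 2.0076 nats
Redundancy: R = 2.0794 - 2.0076 = 0.0719 nats

This redundancy represents potential for compression: the source could be compressed by 0.0719 nats per symbol.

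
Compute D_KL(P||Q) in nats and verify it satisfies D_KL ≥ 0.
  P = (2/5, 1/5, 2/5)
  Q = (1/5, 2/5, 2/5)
0.1386 nats

KL divergence satisfies the Gibbs inequality: D_KL(P||Q) ≥ 0 for all distributions P, Q.

D_KL(P||Q) = Σ p(x) log(p(x)/q(x))
Term by term:
  x=0: 2/5 × log_e[(2/5)/(1/5)] = 0.2773
  x=1: 1/5 × log_e[(1/5)/(2/5)] = -0.1386
  x=2: 2/5 × log_e[(2/5)/(2/5)] = 0.0000
D_KL(P||Q) = 0.1386 nats

D_KL(P||Q) = 0.1386 ≥ 0 ✓

This non-negativity is a fundamental property: relative entropy cannot be negative because it measures how different Q is from P.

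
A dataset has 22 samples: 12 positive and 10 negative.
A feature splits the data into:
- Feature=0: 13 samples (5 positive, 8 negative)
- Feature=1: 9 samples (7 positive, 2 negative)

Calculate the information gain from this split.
0.1134 bits

Information Gain = H(Y) - H(Y|Feature)

Before split:
P(positive) = 12/22 = 0.5455
H(Y) = 0.9940 bits

After split:
Feature=0: H = 0.9612 bits (weight = 13/22)
Feature=1: H = 0.7642 bits (weight = 9/22)
H(Y|Feature) = (13/22)×0.9612 + (9/22)×0.7642 = 0.8806 bits

Information Gain = 0.9940 - 0.8806 = 0.1134 bits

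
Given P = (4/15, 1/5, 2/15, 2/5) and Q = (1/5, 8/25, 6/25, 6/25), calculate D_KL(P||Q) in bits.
0.1568 bits

KL divergence: D_KL(P||Q) = Σ p(x) log(p(x)/q(x))

Computing term by term:
  x=0: 4/15 × log_2[(4/15)/(1/5)] = 4/15 × 0.4150 = 0.1107
  x=1: 1/5 × log_2[(1/5)/(8/25)] = 1/5 × -0.6781 = -0.1356
  x=2: 2/15 × log_2[(2/15)/(6/25)] = 2/15 × -0.8480 = -0.1131
  x=3: 2/5 × log_2[(2/5)/(6/25)] = 2/5 × 0.7370 = 0.2948

D_KL(P||Q) = 0.1568 bits

Note: KL divergence is always non-negative and equals 0 iff P = Q.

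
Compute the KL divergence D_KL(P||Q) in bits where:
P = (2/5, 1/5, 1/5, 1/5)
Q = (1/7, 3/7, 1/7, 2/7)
0.3684 bits

KL divergence: D_KL(P||Q) = Σ p(x) log(p(x)/q(x))

Computing term by term:
  x=0: 2/5 × log_2[(2/5)/(1/7)] = 2/5 × 1.4854 = 0.5942
  x=1: 1/5 × log_2[(1/5)/(3/7)] = 1/5 × -1.0995 = -0.2199
  x=2: 1/5 × log_2[(1/5)/(1/7)] = 1/5 × 0.4854 = 0.0971
  x=3: 1/5 × log_2[(1/5)/(2/7)] = 1/5 × -0.5146 = -0.1029

D_KL(P||Q) = 0.3684 bits

Note: KL divergence is always non-negative and equals 0 iff P = Q.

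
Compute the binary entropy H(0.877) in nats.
0.3729 nats

The binary entropy function is:
H(p) = -p log(p) - (1-p) log(1-p)

H(0.877) = -0.877 × log_e(0.877) - 0.123 × log_e(0.123)
H(0.877) = 0.3729 nats

Note: Binary entropy is maximized at p=0.5 (H=1 bit) and minimized at p=0 or p=1 (H=0).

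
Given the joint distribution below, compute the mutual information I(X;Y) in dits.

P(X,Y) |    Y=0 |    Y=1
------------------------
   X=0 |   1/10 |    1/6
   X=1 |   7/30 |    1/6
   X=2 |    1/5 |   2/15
0.0080 dits

Mutual information: I(X;Y) = H(X) + H(Y) - H(X,Y)

Marginals:
P(X) = (4/15, 2/5, 1/3), H(X) = 0.4713 dits
P(Y) = (8/15, 7/15), H(Y) = 0.3001 dits

Joint entropy: H(X,Y) = 0.7633 dits

I(X;Y) = 0.4713 + 0.3001 - 0.7633 = 0.0080 dits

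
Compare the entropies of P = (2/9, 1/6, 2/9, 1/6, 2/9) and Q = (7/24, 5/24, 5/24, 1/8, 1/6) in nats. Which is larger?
P

Computing entropies in nats:
H(P) = 1.6000
H(Q) = 1.5715

Distribution P has higher entropy.

Intuition: The distribution closer to uniform (more spread out) has higher entropy.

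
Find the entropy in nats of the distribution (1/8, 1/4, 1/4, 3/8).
1.3209 nats

Shannon entropy is H(X) = -Σ p(x) log p(x).

For P = (1/8, 1/4, 1/4, 3/8):
H = -1/8 × log_e(1/8) -1/4 × log_e(1/4) -1/4 × log_e(1/4) -3/8 × log_e(3/8)
H = 1.3209 nats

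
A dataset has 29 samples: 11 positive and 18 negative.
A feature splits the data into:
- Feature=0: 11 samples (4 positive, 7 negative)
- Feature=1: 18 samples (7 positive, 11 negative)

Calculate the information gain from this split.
0.0005 bits

Information Gain = H(Y) - H(Y|Feature)

Before split:
P(positive) = 11/29 = 0.3793
H(Y) = 0.9576 bits

After split:
Feature=0: H = 0.9457 bits (weight = 11/29)
Feature=1: H = 0.9641 bits (weight = 18/29)
H(Y|Feature) = (11/29)×0.9457 + (18/29)×0.9641 = 0.9571 bits

Information Gain = 0.9576 - 0.9571 = 0.0005 bits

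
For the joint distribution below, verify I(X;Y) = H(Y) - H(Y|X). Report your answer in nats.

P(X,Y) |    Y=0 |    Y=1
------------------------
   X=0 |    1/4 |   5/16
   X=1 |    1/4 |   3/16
I(X;Y) = 0.0080 nats

Mutual information has multiple equivalent forms:
- I(X;Y) = H(X) - H(X|Y)
- I(X;Y) = H(Y) - H(Y|X)
- I(X;Y) = H(X) + H(Y) - H(X,Y)

Computing all quantities:
H(X) = 0.6853, H(Y) = 0.6931, H(X,Y) = 1.3705
H(X|Y) = 0.6774, H(Y|X) = 0.6852

Verification:
H(X) - H(X|Y) = 0.6853 - 0.6774 = 0.0080
H(Y) - H(Y|X) = 0.6931 - 0.6852 = 0.0080
H(X) + H(Y) - H(X,Y) = 0.6853 + 0.6931 - 1.3705 = 0.0080

All forms give I(X;Y) = 0.0080 nats. ✓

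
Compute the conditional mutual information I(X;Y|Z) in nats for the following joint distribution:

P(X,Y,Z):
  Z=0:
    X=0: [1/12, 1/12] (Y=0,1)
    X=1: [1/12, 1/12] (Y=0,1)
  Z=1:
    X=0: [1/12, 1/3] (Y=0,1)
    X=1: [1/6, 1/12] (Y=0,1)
0.0734 nats

Conditional mutual information: I(X;Y|Z) = H(X|Z) + H(Y|Z) - H(X,Y|Z)

H(Z) = 0.6365
H(X,Z) = 1.3086 → H(X|Z) = 0.6721
H(Y,Z) = 1.3086 → H(Y|Z) = 0.6721
H(X,Y,Z) = 1.9073 → H(X,Y|Z) = 1.2708

I(X;Y|Z) = 0.6721 + 0.6721 - 1.2708 = 0.0734 nats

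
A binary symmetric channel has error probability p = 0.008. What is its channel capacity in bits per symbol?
0.9328 bits

For a binary symmetric channel (BSC) with error probability p:
Capacity C = 1 - H(p) bits per symbol

where H(p) = -p log₂(p) - (1-p) log₂(1-p) is the binary entropy function.

H(0.008) = 0.0672 bits
C = 1 - 0.0672 = 0.9328 bits per symbol

This means we can reliably transmit up to 0.9328 bits of information per channel use.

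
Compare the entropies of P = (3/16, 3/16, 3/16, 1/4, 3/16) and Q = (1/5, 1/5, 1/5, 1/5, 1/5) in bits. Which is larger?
Q

Computing entropies in bits:
H(P) = 2.3113
H(Q) = 2.3219

Distribution Q has higher entropy.

Intuition: The distribution closer to uniform (more spread out) has higher entropy.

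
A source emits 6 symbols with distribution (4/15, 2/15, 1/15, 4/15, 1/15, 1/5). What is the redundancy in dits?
0.0587 dits

Redundancy measures how far a source is from maximum entropy:
R = H_max - H(X)

Maximum entropy for 6 symbols: H_max = log_10(6) = 0.7782 dits
Actual entropy: H(X) = 0.7194 dits
Redundancy: R = 0.7782 - 0.7194 = 0.0587 dits

This redundancy represents potential for compression: the source could be compressed by 0.0587 dits per symbol.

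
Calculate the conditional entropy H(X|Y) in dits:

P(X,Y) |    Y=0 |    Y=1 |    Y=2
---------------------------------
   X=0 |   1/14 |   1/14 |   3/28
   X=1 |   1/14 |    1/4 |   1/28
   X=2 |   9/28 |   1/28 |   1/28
0.3655 dits

Using the chain rule: H(X|Y) = H(X,Y) - H(Y)

First, compute H(X,Y) = 0.8135 dits

Marginal P(Y) = (13/28, 5/14, 5/28)
H(Y) = 0.4480 dits

H(X|Y) = H(X,Y) - H(Y) = 0.8135 - 0.4480 = 0.3655 dits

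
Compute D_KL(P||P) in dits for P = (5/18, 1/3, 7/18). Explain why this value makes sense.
0.0000 dits

KL divergence satisfies the Gibbs inequality: D_KL(P||Q) ≥ 0 for all distributions P, Q.

D_KL(P||Q) = Σ p(x) log(p(x)/q(x))
Each term is p(x) × log_10(p(x)/p(x)) = p(x) × log_10(1) = 0, so the sum is 0.
D_KL(P||Q) = 0.0000 dits

When P = Q, the KL divergence is exactly 0, as there is no 'divergence' between identical distributions.

This non-negativity is a fundamental property: relative entropy cannot be negative because it measures how different Q is from P.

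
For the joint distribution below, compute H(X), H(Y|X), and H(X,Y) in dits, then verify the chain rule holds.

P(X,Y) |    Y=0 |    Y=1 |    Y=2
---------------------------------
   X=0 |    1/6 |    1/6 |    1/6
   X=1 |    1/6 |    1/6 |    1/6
H(X,Y) = 0.7782, H(X) = 0.3010, H(Y|X) = 0.4771 (all in dits)

Chain rule: H(X,Y) = H(X) + H(Y|X)

Left side — joint entropy directly:
H(X,Y) = -Σ p(x,y) log p(x,y) = 0.7782 dits

Right side — compute H(Y|X) from the conditional distributions:
P(X) = (1/2, 1/2), so H(X) = 0.3010 dits
H(Y|X) = Σ_x P(X=x) · H(Y|X=x):
  P(Y|X=0) = (1/3, 1/3, 1/3), H(Y|X=0) = 0.4771, weight P(X=0) = 1/2
  P(Y|X=1) = (1/3, 1/3, 1/3), H(Y|X=1) = 0.4771, weight P(X=1) = 1/2
H(Y|X) = 0.4771 dits

H(X) + H(Y|X) = 0.3010 + 0.4771 = 0.7782 dits

Both sides equal 0.7782 dits. ✓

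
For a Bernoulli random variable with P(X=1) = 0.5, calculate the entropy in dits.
0.3010 dits

The binary entropy function is:
H(p) = -p log(p) - (1-p) log(1-p)

H(0.5) = -0.5 × log_10(0.5) - 0.5 × log_10(0.5)
H(0.5) = 0.3010 dits

Note: Binary entropy is maximized at p=0.5 (H=1 bit) and minimized at p=0 or p=1 (H=0).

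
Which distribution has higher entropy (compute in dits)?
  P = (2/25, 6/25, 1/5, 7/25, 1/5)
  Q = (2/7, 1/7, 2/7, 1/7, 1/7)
Q

Computing entropies in dits:
H(P) = 0.6709
H(Q) = 0.6731

Distribution Q has higher entropy.

Intuition: The distribution closer to uniform (more spread out) has higher entropy.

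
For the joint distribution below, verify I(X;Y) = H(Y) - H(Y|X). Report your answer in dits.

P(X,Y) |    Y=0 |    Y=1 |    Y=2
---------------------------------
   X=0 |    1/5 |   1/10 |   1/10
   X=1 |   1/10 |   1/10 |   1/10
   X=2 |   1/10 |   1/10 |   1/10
I(X;Y) = 0.0060 dits

Mutual information has multiple equivalent forms:
- I(X;Y) = H(X) - H(X|Y)
- I(X;Y) = H(Y) - H(Y|X)
- I(X;Y) = H(X) + H(Y) - H(X,Y)

Computing all quantities:
H(X) = 0.4729, H(Y) = 0.4729, H(X,Y) = 0.9398
H(X|Y) = 0.4669, H(Y|X) = 0.4669

Verification:
H(X) - H(X|Y) = 0.4729 - 0.4669 = 0.0060
H(Y) - H(Y|X) = 0.4729 - 0.4669 = 0.0060
H(X) + H(Y) - H(X,Y) = 0.4729 + 0.4729 - 0.9398 = 0.0060

All forms give I(X;Y) = 0.0060 dits. ✓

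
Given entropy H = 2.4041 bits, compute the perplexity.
5.2931

Perplexity is 2^H (or exp(H) for natural log).

H = 2.4041 bits
Perplexity = 2^2.4041 = 5.2931

Interpretation: The model's uncertainty is equivalent to choosing uniformly among 5.3 options.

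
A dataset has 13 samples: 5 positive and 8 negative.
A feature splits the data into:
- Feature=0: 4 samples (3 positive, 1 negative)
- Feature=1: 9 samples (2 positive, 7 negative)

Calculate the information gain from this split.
0.1825 bits

Information Gain = H(Y) - H(Y|Feature)

Before split:
P(positive) = 5/13 = 0.3846
H(Y) = 0.9612 bits

After split:
Feature=0: H = 0.8113 bits (weight = 4/13)
Feature=1: H = 0.7642 bits (weight = 9/13)
H(Y|Feature) = (4/13)×0.8113 + (9/13)×0.7642 = 0.7787 bits

Information Gain = 0.9612 - 0.7787 = 0.1825 bits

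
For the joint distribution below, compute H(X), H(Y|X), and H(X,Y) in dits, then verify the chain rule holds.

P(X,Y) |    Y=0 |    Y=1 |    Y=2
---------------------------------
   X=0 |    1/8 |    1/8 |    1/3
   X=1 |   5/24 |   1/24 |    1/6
H(X,Y) = 0.7139, H(X) = 0.2950, H(Y|X) = 0.4190 (all in dits)

Chain rule: H(X,Y) = H(X) + H(Y|X)

Left side — joint entropy directly:
H(X,Y) = -Σ p(x,y) log p(x,y) = 0.7139 dits

Right side — compute H(Y|X) from the conditional distributions:
P(X) = (7/12, 5/12), so H(X) = 0.2950 dits
H(Y|X) = Σ_x P(X=x) · H(Y|X=x):
  P(Y|X=0) = (3/14, 3/14, 4/7), H(Y|X=0) = 0.4256, weight P(X=0) = 7/12
  P(Y|X=1) = (1/2, 1/10, 2/5), H(Y|X=1) = 0.4097, weight P(X=1) = 5/12
H(Y|X) = 0.4190 dits

H(X) + H(Y|X) = 0.2950 + 0.4190 = 0.7139 dits

Both sides equal 0.7139 dits. ✓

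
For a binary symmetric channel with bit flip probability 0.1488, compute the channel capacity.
0.3932 bits

For a binary symmetric channel (BSC) with error probability p:
Capacity C = 1 - H(p) bits per symbol

where H(p) = -p log₂(p) - (1-p) log₂(1-p) is the binary entropy function.

H(0.1488) = 0.6068 bits
C = 1 - 0.6068 = 0.3932 bits per symbol

This means we can reliably transmit up to 0.3932 bits of information per channel use.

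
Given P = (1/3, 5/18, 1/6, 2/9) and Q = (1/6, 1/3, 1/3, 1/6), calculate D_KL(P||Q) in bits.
0.1858 bits

KL divergence: D_KL(P||Q) = Σ p(x) log(p(x)/q(x))

Computing term by term:
  x=0: 1/3 × log_2[(1/3)/(1/6)] = 1/3 × 1.0000 = 0.3333
  x=1: 5/18 × log_2[(5/18)/(1/3)] = 5/18 × -0.2630 = -0.0731
  x=2: 1/6 × log_2[(1/6)/(1/3)] = 1/6 × -1.0000 = -0.1667
  x=3: 2/9 × log_2[(2/9)/(1/6)] = 2/9 × 0.4150 = 0.0922

D_KL(P||Q) = 0.1858 bits

Note: KL divergence is always non-negative and equals 0 iff P = Q.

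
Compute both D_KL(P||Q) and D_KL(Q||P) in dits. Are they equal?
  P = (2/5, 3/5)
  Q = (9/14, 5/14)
D_KL(P||Q) = 0.0528, D_KL(Q||P) = 0.0520

KL divergence is not symmetric: D_KL(P||Q) ≠ D_KL(Q||P) in general.

D_KL(P||Q) = 0.0528 dits
D_KL(Q||P) = 0.0520 dits

No, they are not equal!

This asymmetry is why KL divergence is not a true distance metric.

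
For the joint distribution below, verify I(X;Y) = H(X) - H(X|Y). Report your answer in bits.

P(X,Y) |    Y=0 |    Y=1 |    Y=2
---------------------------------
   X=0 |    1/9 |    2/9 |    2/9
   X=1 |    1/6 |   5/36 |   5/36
I(X;Y) = 0.0271 bits

Mutual information has multiple equivalent forms:
- I(X;Y) = H(X) - H(X|Y)
- I(X;Y) = H(Y) - H(Y|X)
- I(X;Y) = H(X) + H(Y) - H(X,Y)

Computing all quantities:
H(X) = 0.9911, H(Y) = 1.5746, H(X,Y) = 2.5386
H(X|Y) = 0.9639, H(Y|X) = 1.5475

Verification:
H(X) - H(X|Y) = 0.9911 - 0.9639 = 0.0271
H(Y) - H(Y|X) = 1.5746 - 1.5475 = 0.0271
H(X) + H(Y) - H(X,Y) = 0.9911 + 1.5746 - 2.5386 = 0.0271

All forms give I(X;Y) = 0.0271 bits. ✓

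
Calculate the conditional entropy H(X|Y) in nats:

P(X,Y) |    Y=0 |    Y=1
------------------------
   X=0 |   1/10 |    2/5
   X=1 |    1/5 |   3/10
0.6690 nats

Using the chain rule: H(X|Y) = H(X,Y) - H(Y)

First, compute H(X,Y) = 1.2799 nats

Marginal P(Y) = (3/10, 7/10)
H(Y) = 0.6109 nats

H(X|Y) = H(X,Y) - H(Y) = 1.2799 - 0.6109 = 0.6690 nats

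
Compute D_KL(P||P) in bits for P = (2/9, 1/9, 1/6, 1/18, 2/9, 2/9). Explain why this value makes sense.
0.0000 bits

KL divergence satisfies the Gibbs inequality: D_KL(P||Q) ≥ 0 for all distributions P, Q.

D_KL(P||Q) = Σ p(x) log(p(x)/q(x))
Each term is p(x) × log_2(p(x)/p(x)) = p(x) × log_2(1) = 0, so the sum is 0.
D_KL(P||Q) = 0.0000 bits

When P = Q, the KL divergence is exactly 0, as there is no 'divergence' between identical distributions.

This non-negativity is a fundamental property: relative entropy cannot be negative because it measures how different Q is from P.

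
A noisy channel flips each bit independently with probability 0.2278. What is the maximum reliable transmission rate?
0.2258 bits

For a binary symmetric channel (BSC) with error probability p:
Capacity C = 1 - H(p) bits per symbol

where H(p) = -p log₂(p) - (1-p) log₂(1-p) is the binary entropy function.

H(0.2278) = 0.7742 bits
C = 1 - 0.7742 = 0.2258 bits per symbol

This means we can reliably transmit up to 0.2258 bits of information per channel use.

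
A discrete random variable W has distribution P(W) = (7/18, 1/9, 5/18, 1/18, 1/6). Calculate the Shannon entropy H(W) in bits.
2.0579 bits

Shannon entropy is H(X) = -Σ p(x) log p(x).

For P = (7/18, 1/9, 5/18, 1/18, 1/6):
H = -7/18 × log_2(7/18) -1/9 × log_2(1/9) -5/18 × log_2(5/18) -1/18 × log_2(1/18) -1/6 × log_2(1/6)
H = 2.0579 bits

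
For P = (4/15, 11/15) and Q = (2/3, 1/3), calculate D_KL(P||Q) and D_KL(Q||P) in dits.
D_KL(P||Q) = 0.1450, D_KL(Q||P) = 0.1512

KL divergence is not symmetric: D_KL(P||Q) ≠ D_KL(Q||P) in general.

D_KL(P||Q) = 0.1450 dits
D_KL(Q||P) = 0.1512 dits

No, they are not equal!

This asymmetry is why KL divergence is not a true distance metric.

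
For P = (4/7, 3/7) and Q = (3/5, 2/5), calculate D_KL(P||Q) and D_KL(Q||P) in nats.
D_KL(P||Q) = 0.0017, D_KL(Q||P) = 0.0017

KL divergence is not symmetric: D_KL(P||Q) ≠ D_KL(Q||P) in general.

D_KL(P||Q) = 0.0017 nats
D_KL(Q||P) = 0.0017 nats

In this case they happen to be equal (to 4 decimal places).

This asymmetry is why KL divergence is not a true distance metric.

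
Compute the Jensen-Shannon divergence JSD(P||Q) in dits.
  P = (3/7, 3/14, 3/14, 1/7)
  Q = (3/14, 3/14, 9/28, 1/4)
0.0135 dits

Jensen-Shannon divergence is:
JSD(P||Q) = 0.5 × D_KL(P||M) + 0.5 × D_KL(Q||M)
where M = 0.5 × (P + Q) is the mixture distribution.

M = 0.5 × (3/7, 3/14, 3/14, 1/7) + 0.5 × (3/14, 3/14, 9/28, 1/4) = (9/28, 3/14, 0.267857, 0.196429)

D_KL(P||M) = 0.0130 dits
D_KL(Q||M) = 0.0139 dits

JSD(P||Q) = 0.5 × 0.0130 + 0.5 × 0.0139 = 0.0135 dits

Unlike KL divergence, JSD is symmetric and bounded: 0 ≤ JSD ≤ log(2).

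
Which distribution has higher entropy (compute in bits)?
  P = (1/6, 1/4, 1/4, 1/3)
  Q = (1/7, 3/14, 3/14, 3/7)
P

Computing entropies in bits:
H(P) = 1.9591
H(Q) = 1.8774

Distribution P has higher entropy.

Intuition: The distribution closer to uniform (more spread out) has higher entropy.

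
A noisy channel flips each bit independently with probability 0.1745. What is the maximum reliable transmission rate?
0.3321 bits

For a binary symmetric channel (BSC) with error probability p:
Capacity C = 1 - H(p) bits per symbol

where H(p) = -p log₂(p) - (1-p) log₂(1-p) is the binary entropy function.

H(0.1745) = 0.6679 bits
C = 1 - 0.6679 = 0.3321 bits per symbol

This means we can reliably transmit up to 0.3321 bits of information per channel use.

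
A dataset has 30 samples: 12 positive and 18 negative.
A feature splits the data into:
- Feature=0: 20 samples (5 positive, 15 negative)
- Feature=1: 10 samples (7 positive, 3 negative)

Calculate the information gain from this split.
0.1363 bits

Information Gain = H(Y) - H(Y|Feature)

Before split:
P(positive) = 12/30 = 0.4000
H(Y) = 0.9710 bits

After split:
Feature=0: H = 0.8113 bits (weight = 20/30)
Feature=1: H = 0.8813 bits (weight = 10/30)
H(Y|Feature) = (20/30)×0.8113 + (10/30)×0.8813 = 0.8346 bits

Information Gain = 0.9710 - 0.8346 = 0.1363 bits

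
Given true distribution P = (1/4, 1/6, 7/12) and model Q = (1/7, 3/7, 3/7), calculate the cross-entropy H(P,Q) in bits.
1.6186 bits

Cross-entropy: H(P,Q) = -Σ p(x) log q(x)

Alternatively: H(P,Q) = H(P) + D_KL(P||Q)
H(P) = 1.3844 bits
D_KL(P||Q) = 0.2342 bits

H(P,Q) = 1.3844 + 0.2342 = 1.6186 bits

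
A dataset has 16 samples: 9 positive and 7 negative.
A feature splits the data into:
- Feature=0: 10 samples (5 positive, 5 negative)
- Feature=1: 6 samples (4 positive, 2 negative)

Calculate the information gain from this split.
0.0193 bits

Information Gain = H(Y) - H(Y|Feature)

Before split:
P(positive) = 9/16 = 0.5625
H(Y) = 0.9887 bits

After split:
Feature=0: H = 1.0000 bits (weight = 10/16)
Feature=1: H = 0.9183 bits (weight = 6/16)
H(Y|Feature) = (10/16)×1.0000 + (6/16)×0.9183 = 0.9694 bits

Information Gain = 0.9887 - 0.9694 = 0.0193 bits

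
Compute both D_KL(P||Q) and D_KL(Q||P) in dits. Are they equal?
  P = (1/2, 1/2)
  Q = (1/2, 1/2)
D_KL(P||Q) = 0.0000, D_KL(Q||P) = 0.0000

KL divergence is not symmetric: D_KL(P||Q) ≠ D_KL(Q||P) in general.

D_KL(P||Q) = 0.0000 dits
D_KL(Q||P) = 0.0000 dits

In this case they happen to be equal (to 4 decimal places).

This asymmetry is why KL divergence is not a true distance metric.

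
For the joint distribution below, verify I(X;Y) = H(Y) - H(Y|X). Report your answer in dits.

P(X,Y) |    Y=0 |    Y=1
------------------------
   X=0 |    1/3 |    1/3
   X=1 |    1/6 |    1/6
I(X;Y) = 0.0000 dits

Mutual information has multiple equivalent forms:
- I(X;Y) = H(X) - H(X|Y)
- I(X;Y) = H(Y) - H(Y|X)
- I(X;Y) = H(X) + H(Y) - H(X,Y)

Computing all quantities:
H(X) = 0.2764, H(Y) = 0.3010, H(X,Y) = 0.5775
H(X|Y) = 0.2764, H(Y|X) = 0.3010

Verification:
H(X) - H(X|Y) = 0.2764 - 0.2764 = 0.0000
H(Y) - H(Y|X) = 0.3010 - 0.3010 = 0.0000
H(X) + H(Y) - H(X,Y) = 0.2764 + 0.3010 - 0.5775 = 0.0000

All forms give I(X;Y) = 0.0000 dits. ✓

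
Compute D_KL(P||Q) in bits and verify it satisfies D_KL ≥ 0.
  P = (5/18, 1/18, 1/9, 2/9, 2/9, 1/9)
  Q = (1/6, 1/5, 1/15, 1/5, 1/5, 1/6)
0.1865 bits

KL divergence satisfies the Gibbs inequality: D_KL(P||Q) ≥ 0 for all distributions P, Q.

D_KL(P||Q) = Σ p(x) log(p(x)/q(x))
Term by term:
  x=0: 5/18 × log_2[(5/18)/(1/6)] = 0.2047
  x=1: 1/18 × log_2[(1/18)/(1/5)] = -0.1027
  x=2: 1/9 × log_2[(1/9)/(1/15)] = 0.0819
  x=3: 2/9 × log_2[(2/9)/(1/5)] = 0.0338
  x=4: 2/9 × log_2[(2/9)/(1/5)] = 0.0338
  x=5: 1/9 × log_2[(1/9)/(1/6)] = -0.0650
D_KL(P||Q) = 0.1865 bits

D_KL(P||Q) = 0.1865 ≥ 0 ✓

This non-negativity is a fundamental property: relative entropy cannot be negative because it measures how different Q is from P.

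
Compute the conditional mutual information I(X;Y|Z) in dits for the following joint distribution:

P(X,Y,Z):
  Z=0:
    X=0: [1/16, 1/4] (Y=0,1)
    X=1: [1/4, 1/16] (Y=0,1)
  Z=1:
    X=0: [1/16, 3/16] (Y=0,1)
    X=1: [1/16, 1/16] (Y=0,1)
0.0573 dits

Conditional mutual information: I(X;Y|Z) = H(X|Z) + H(Y|Z) - H(X,Y|Z)

H(Z) = 0.2873
H(X,Z) = 0.5791 → H(X|Z) = 0.2918
H(Y,Z) = 0.5791 → H(Y|Z) = 0.2918
H(X,Y,Z) = 0.8136 → H(X,Y|Z) = 0.5263

I(X;Y|Z) = 0.2918 + 0.2918 - 0.5263 = 0.0573 dits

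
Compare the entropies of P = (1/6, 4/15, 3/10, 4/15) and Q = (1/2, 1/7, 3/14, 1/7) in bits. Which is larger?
P

Computing entropies in bits:
H(P) = 1.9689
H(Q) = 1.7783

Distribution P has higher entropy.

Intuition: The distribution closer to uniform (more spread out) has higher entropy.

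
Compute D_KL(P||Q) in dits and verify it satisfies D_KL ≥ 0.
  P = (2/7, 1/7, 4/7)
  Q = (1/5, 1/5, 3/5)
0.0113 dits

KL divergence satisfies the Gibbs inequality: D_KL(P||Q) ≥ 0 for all distributions P, Q.

D_KL(P||Q) = Σ p(x) log(p(x)/q(x))
Term by term:
  x=0: 2/7 × log_10[(2/7)/(1/5)] = 0.0443
  x=1: 1/7 × log_10[(1/7)/(1/5)] = -0.0209
  x=2: 4/7 × log_10[(4/7)/(3/5)] = -0.0121
D_KL(P||Q) = 0.0113 dits

D_KL(P||Q) = 0.0113 ≥ 0 ✓

This non-negativity is a fundamental property: relative entropy cannot be negative because it measures how different Q is from P.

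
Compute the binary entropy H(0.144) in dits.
0.1790 dits

The binary entropy function is:
H(p) = -p log(p) - (1-p) log(1-p)

H(0.144) = -0.144 × log_10(0.144) - 0.856 × log_10(0.856)
H(0.144) = 0.1790 dits

Note: Binary entropy is maximized at p=0.5 (H=1 bit) and minimized at p=0 or p=1 (H=0).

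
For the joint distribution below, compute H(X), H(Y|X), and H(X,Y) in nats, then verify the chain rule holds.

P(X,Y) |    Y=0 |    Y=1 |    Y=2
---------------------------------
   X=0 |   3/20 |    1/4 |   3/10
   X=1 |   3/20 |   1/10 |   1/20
H(X,Y) = 1.6569, H(X) = 0.6109, H(Y|X) = 1.0461 (all in nats)

Chain rule: H(X,Y) = H(X) + H(Y|X)

Left side — joint entropy directly:
H(X,Y) = -Σ p(x,y) log p(x,y) = 1.6569 nats

Right side — compute H(Y|X) from the conditional distributions:
P(X) = (7/10, 3/10), so H(X) = 0.6109 nats
H(Y|X) = Σ_x P(X=x) · H(Y|X=x):
  P(Y|X=0) = (3/14, 5/14, 3/7), H(Y|X=0) = 1.0609, weight P(X=0) = 7/10
  P(Y|X=1) = (1/2, 1/3, 1/6), H(Y|X=1) = 1.0114, weight P(X=1) = 3/10
H(Y|X) = 1.0461 nats

H(X) + H(Y|X) = 0.6109 + 1.0461 = 1.6569 nats

Both sides equal 1.6569 nats. ✓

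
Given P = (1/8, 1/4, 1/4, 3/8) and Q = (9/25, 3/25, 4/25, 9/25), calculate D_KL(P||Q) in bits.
0.2570 bits

KL divergence: D_KL(P||Q) = Σ p(x) log(p(x)/q(x))

Computing term by term:
  x=0: 1/8 × log_2[(1/8)/(9/25)] = 1/8 × -1.5261 = -0.1908
  x=1: 1/4 × log_2[(1/4)/(3/25)] = 1/4 × 1.0589 = 0.2647
  x=2: 1/4 × log_2[(1/4)/(4/25)] = 1/4 × 0.6439 = 0.1610
  x=3: 3/8 × log_2[(3/8)/(9/25)] = 3/8 × 0.0589 = 0.0221

D_KL(P||Q) = 0.2570 bits

Note: KL divergence is always non-negative and equals 0 iff P = Q.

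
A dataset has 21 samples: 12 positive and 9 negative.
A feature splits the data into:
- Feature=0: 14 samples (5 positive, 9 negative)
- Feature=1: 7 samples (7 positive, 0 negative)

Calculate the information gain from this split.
0.3584 bits

Information Gain = H(Y) - H(Y|Feature)

Before split:
P(positive) = 12/21 = 0.5714
H(Y) = 0.9852 bits

After split:
Feature=0: H = 0.9403 bits (weight = 14/21)
Feature=1: H = 0.0000 bits (weight = 7/21)
H(Y|Feature) = (14/21)×0.9403 + (7/21)×0.0000 = 0.6269 bits

Information Gain = 0.9852 - 0.6269 = 0.3584 bits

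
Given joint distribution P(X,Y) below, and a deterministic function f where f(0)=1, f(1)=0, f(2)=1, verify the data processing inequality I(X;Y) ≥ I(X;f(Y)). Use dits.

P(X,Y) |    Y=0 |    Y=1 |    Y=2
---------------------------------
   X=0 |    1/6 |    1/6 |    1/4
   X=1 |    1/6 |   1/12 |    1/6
I(X;Y) = 0.0037, I(X;f(Y)) = 0.0021, inequality holds: 0.0037 ≥ 0.0021

Data Processing Inequality: For any Markov chain X → Y → Z, we have I(X;Y) ≥ I(X;Z).

Here Z = f(Y) is a deterministic function of Y, forming X → Y → Z.

Original I(X;Y) = 0.0037 dits

After applying f:
P(X,Z) where Z=f(Y):
- P(X,Z=0) = P(X,Y=1)
- P(X,Z=1) = P(X,Y=0) + P(X,Y=2)

I(X;Z) = I(X;f(Y)) = 0.0021 dits

Verification: 0.0037 ≥ 0.0021 ✓

Information cannot be created by processing; the function f can only lose information about X.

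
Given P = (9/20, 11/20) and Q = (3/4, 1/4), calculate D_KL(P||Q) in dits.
0.0885 dits

KL divergence: D_KL(P||Q) = Σ p(x) log(p(x)/q(x))

Computing term by term:
  x=0: 9/20 × log_10[(9/20)/(3/4)] = 9/20 × -0.2218 = -0.0998
  x=1: 11/20 × log_10[(11/20)/(1/4)] = 11/20 × 0.3424 = 0.1883

D_KL(P||Q) = 0.0885 dits

Note: KL divergence is always non-negative and equals 0 iff P = Q.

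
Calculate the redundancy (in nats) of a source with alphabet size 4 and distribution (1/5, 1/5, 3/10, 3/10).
0.0201 nats

Redundancy measures how far a source is from maximum entropy:
R = H_max - H(X)

Maximum entropy for 4 symbols: H_max = log_e(4) = 1.3863 nats
Actual entropy: H(X) = 1.3662 nats
Redundancy: R = 1.3863 - 1.3662 = 0.0201 nats

This redundancy represents potential for compression: the source could be compressed by 0.0201 nats per symbol.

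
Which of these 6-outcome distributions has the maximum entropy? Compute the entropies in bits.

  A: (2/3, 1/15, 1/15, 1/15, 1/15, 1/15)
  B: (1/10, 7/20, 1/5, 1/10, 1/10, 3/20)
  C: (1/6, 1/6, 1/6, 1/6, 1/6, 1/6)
C

For a discrete distribution over n outcomes, entropy is maximized by the uniform distribution.

Computing entropies:
H(A) = 1.6923 bits
H(B) = 2.4016 bits
H(C) = 2.5850 bits

The uniform distribution (where all probabilities equal 1/6) achieves the maximum entropy of log_2(6) = 2.5850 bits.

Distribution C has the highest entropy.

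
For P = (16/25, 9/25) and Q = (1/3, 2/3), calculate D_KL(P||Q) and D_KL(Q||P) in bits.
D_KL(P||Q) = 0.2823, D_KL(Q||P) = 0.2789

KL divergence is not symmetric: D_KL(P||Q) ≠ D_KL(Q||P) in general.

D_KL(P||Q) = 0.2823 bits
D_KL(Q||P) = 0.2789 bits

No, they are not equal!

This asymmetry is why KL divergence is not a true distance metric.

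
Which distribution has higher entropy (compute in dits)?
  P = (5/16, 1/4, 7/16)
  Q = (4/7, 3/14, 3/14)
P

Computing entropies in dits:
H(P) = 0.4654
H(Q) = 0.4256

Distribution P has higher entropy.

Intuition: The distribution closer to uniform (more spread out) has higher entropy.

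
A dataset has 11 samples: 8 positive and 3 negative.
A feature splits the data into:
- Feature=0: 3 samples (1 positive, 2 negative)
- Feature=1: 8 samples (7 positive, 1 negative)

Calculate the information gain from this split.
0.1996 bits

Information Gain = H(Y) - H(Y|Feature)

Before split:
P(positive) = 8/11 = 0.7273
H(Y) = 0.8454 bits

After split:
Feature=0: H = 0.9183 bits (weight = 3/11)
Feature=1: H = 0.5436 bits (weight = 8/11)
H(Y|Feature) = (3/11)×0.9183 + (8/11)×0.5436 = 0.6458 bits

Information Gain = 0.8454 - 0.6458 = 0.1996 bits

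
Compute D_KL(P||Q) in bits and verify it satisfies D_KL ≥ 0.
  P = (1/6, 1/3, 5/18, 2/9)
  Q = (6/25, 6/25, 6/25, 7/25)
0.0548 bits

KL divergence satisfies the Gibbs inequality: D_KL(P||Q) ≥ 0 for all distributions P, Q.

D_KL(P||Q) = Σ p(x) log(p(x)/q(x))
Term by term:
  x=0: 1/6 × log_2[(1/6)/(6/25)] = -0.0877
  x=1: 1/3 × log_2[(1/3)/(6/25)] = 0.1580
  x=2: 5/18 × log_2[(5/18)/(6/25)] = 0.0586
  x=3: 2/9 × log_2[(2/9)/(7/25)] = -0.0741
D_KL(P||Q) = 0.0548 bits

D_KL(P||Q) = 0.0548 ≥ 0 ✓

This non-negativity is a fundamental property: relative entropy cannot be negative because it measures how different Q is from P.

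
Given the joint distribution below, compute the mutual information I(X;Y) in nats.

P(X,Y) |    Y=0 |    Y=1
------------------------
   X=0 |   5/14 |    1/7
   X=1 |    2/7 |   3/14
0.0112 nats

Mutual information: I(X;Y) = H(X) + H(Y) - H(X,Y)

Marginals:
P(X) = (1/2, 1/2), H(X) = 0.6931 nats
P(Y) = (9/14, 5/14), H(Y) = 0.6518 nats

Joint entropy: H(X,Y) = 1.3337 nats

I(X;Y) = 0.6931 + 0.6518 - 1.3337 = 0.0112 nats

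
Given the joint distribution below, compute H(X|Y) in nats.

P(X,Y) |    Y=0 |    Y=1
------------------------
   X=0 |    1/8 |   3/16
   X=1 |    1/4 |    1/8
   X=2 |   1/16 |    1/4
1.0149 nats

Using the chain rule: H(X|Y) = H(X,Y) - H(Y)

First, compute H(X,Y) = 1.7002 nats

Marginal P(Y) = (7/16, 9/16)
H(Y) = 0.6853 nats

H(X|Y) = H(X,Y) - H(Y) = 1.7002 - 0.6853 = 1.0149 nats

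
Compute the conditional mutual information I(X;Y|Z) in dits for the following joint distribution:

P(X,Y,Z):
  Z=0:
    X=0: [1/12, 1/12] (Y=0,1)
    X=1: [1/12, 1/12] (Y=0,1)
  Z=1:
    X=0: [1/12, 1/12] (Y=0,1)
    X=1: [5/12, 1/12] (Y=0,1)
0.0148 dits

Conditional mutual information: I(X;Y|Z) = H(X|Z) + H(Y|Z) - H(X,Y|Z)

H(Z) = 0.2764
H(X,Z) = 0.5396 → H(X|Z) = 0.2632
H(Y,Z) = 0.5396 → H(Y|Z) = 0.2632
H(X,Y,Z) = 0.7879 → H(X,Y|Z) = 0.5115

I(X;Y|Z) = 0.2632 + 0.2632 - 0.5115 = 0.0148 dits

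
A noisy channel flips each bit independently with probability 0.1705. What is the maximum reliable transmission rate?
0.3412 bits

For a binary symmetric channel (BSC) with error probability p:
Capacity C = 1 - H(p) bits per symbol

where H(p) = -p log₂(p) - (1-p) log₂(1-p) is the binary entropy function.

H(0.1705) = 0.6588 bits
C = 1 - 0.6588 = 0.3412 bits per symbol

This means we can reliably transmit up to 0.3412 bits of information per channel use.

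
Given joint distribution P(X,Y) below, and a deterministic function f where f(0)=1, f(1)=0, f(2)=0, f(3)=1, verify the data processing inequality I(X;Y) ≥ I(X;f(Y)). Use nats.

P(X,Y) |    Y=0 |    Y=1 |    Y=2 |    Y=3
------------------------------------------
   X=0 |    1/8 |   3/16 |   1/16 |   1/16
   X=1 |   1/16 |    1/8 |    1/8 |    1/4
I(X;Y) = 0.0799, I(X;f(Y)) = 0.0080, inequality holds: 0.0799 ≥ 0.0080

Data Processing Inequality: For any Markov chain X → Y → Z, we have I(X;Y) ≥ I(X;Z).

Here Z = f(Y) is a deterministic function of Y, forming X → Y → Z.

Original I(X;Y) = 0.0799 nats

After applying f:
P(X,Z) where Z=f(Y):
- P(X,Z=0) = P(X,Y=1) + P(X,Y=2)
- P(X,Z=1) = P(X,Y=0) + P(X,Y=3)

I(X;Z) = I(X;f(Y)) = 0.0080 nats

Verification: 0.0799 ≥ 0.0080 ✓

Information cannot be created by processing; the function f can only lose information about X.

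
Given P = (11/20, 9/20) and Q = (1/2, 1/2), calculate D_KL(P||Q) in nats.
0.0050 nats

KL divergence: D_KL(P||Q) = Σ p(x) log(p(x)/q(x))

Computing term by term:
  x=0: 11/20 × log_e[(11/20)/(1/2)] = 11/20 × 0.0953 = 0.0524
  x=1: 9/20 × log_e[(9/20)/(1/2)] = 9/20 × -0.1054 = -0.0474

D_KL(P||Q) = 0.0050 nats

Note: KL divergence is always non-negative and equals 0 iff P = Q.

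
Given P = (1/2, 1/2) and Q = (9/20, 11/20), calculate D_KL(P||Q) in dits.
0.0022 dits

KL divergence: D_KL(P||Q) = Σ p(x) log(p(x)/q(x))

Computing term by term:
  x=0: 1/2 × log_10[(1/2)/(9/20)] = 1/2 × 0.0458 = 0.0229
  x=1: 1/2 × log_10[(1/2)/(11/20)] = 1/2 × -0.0414 = -0.0207

D_KL(P||Q) = 0.0022 dits

Note: KL divergence is always non-negative and equals 0 iff P = Q.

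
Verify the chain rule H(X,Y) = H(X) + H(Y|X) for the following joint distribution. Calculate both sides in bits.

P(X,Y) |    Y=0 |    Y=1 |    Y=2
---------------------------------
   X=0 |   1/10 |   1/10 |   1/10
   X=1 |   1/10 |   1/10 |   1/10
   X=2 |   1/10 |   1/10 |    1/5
H(X,Y) = 3.1219, H(X) = 1.5710, H(Y|X) = 1.5510 (all in bits)

Chain rule: H(X,Y) = H(X) + H(Y|X)

Left side — joint entropy directly:
H(X,Y) = -Σ p(x,y) log p(x,y) = 3.1219 bits

Right side — compute H(Y|X) from the conditional distributions:
P(X) = (3/10, 3/10, 2/5), so H(X) = 1.5710 bits
H(Y|X) = Σ_x P(X=x) · H(Y|X=x):
  P(Y|X=0) = (1/3, 1/3, 1/3), H(Y|X=0) = 1.5850, weight P(X=0) = 3/10
  P(Y|X=1) = (1/3, 1/3, 1/3), H(Y|X=1) = 1.5850, weight P(X=1) = 3/10
  P(Y|X=2) = (1/4, 1/4, 1/2), H(Y|X=2) = 1.5000, weight P(X=2) = 2/5
H(Y|X) = 1.5510 bits

H(X) + H(Y|X) = 1.5710 + 1.5510 = 3.1219 bits

Both sides equal 3.1219 bits. ✓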